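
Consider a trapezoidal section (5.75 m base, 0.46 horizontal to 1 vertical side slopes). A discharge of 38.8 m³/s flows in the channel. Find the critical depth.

At critical depth, Q² T / (g A³) = 1, i.e. A³/T = Q²/g = 38.8²/9.81 = 153.5.
At y = 1.33 m: A³/T = 86.86 — too small.
At y = 1.97 m: A³/T = 298.1 — too large.
At y = 1.6 m: A³/T = 154.8 — matches.

y_c = 1.6 m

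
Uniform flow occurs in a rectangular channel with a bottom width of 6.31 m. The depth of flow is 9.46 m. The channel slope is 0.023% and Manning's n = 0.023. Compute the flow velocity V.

V = 1.17 m/s

Flow area A = b·y = 6.31 × 9.46 = 59.69 m². Wetted perimeter P = b + 2y = 6.31 + 2×9.46 = 25.23 m.
Hydraulic radius R = A/P = 59.69/25.23 = 2.366 m.
From Manning's equation, V = (1/n) R^(2/3) S^(1/2) = (1/0.023) × 2.366^(2/3) × 0.00023^(1/2) = 1.17 m/s.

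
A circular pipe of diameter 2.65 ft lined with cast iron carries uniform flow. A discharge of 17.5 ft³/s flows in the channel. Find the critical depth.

y_c = 1.39 ft

At critical depth, Q² T / (g A³) = 1, i.e. A³/T = Q²/g = 17.5²/32.2 = 9.511.
At y = 1.61 ft: A³/T = 16.67 — too large.
At y = 0.994 ft: A³/T = 2.63 — too small.
At y = 1.39 ft: A³/T = 9.503 — matches.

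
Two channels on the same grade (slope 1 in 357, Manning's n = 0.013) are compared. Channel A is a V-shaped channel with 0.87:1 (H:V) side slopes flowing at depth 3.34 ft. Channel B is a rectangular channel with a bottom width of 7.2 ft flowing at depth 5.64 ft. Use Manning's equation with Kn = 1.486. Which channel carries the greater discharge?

Channel A: For a triangular section with side slope z = 0.87: A = zy² = 0.87×3.34² = 9.705 ft²; P = 2y√(1+z²) = 2×3.34×1.325 = 8.854 ft. Hydraulic radius R = A/P = 9.705/8.854 = 1.096 ft. Q_A = (1.486/0.013)·9.705·1.096^(2/3)·√0.002801 = 62.42 ft³/s.
Channel B: Flow area A = b·y = 7.2 × 5.64 = 40.61 ft². Wetted perimeter P = b + 2y = 7.2 + 2×5.64 = 18.48 ft. Hydraulic radius R = A/P = 40.61/18.48 = 2.197 ft. Q_B = (1.486/0.013)·40.61·2.197^(2/3)·√0.002801 = 415.2 ft³/s.
Q_A = 62.42 ft³/s vs Q_B = 415.2 ft³/s, so channel B carries more.

channel B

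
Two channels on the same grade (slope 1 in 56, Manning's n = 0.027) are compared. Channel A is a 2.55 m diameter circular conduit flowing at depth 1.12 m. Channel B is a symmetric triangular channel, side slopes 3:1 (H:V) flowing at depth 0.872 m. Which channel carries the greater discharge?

Channel A: For a circular section of diameter D = 2.55 m at depth y = 1.12 m, the central angle is θ = 2 arccos(1 − 2y/D) = 2.898 rad. Then A = (D²/8)(θ − sin θ) = 2.159 m² and P = Dθ/2 = 3.695 m. Hydraulic radius R = A/P = 2.159/3.695 = 0.5844 m. Q_A = (1/0.027)·2.159·0.5844^(2/3)·√0.01786 = 7.47 m³/s.
Channel B: For a triangular section with side slope z = 3: A = zy² = 3×0.872² = 2.281 m²; P = 2y√(1+z²) = 2×0.872×3.162 = 5.515 m. Hydraulic radius R = A/P = 2.281/5.515 = 0.4136 m. Q_B = (1/0.027)·2.281·0.4136^(2/3)·√0.01786 = 6.268 m³/s.
Q_A = 7.47 m³/s vs Q_B = 6.268 m³/s, so channel A carries more.

channel A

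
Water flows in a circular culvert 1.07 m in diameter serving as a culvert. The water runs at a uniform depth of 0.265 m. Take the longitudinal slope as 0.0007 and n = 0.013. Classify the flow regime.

subcritical

For a circular section of diameter D = 1.07 m at depth y = 0.265 m, the central angle is θ = 2 arccos(1 − 2y/D) = 2.084 rad. Then A = (D²/8)(θ − sin θ) = 0.1735 m² and P = Dθ/2 = 1.115 m.
Hydraulic radius R = A/P = 0.1735/1.115 = 0.1556 m.
V = (1/n) R^(2/3) √S = (1/0.013) × 0.1556^(2/3) × √0.0007 = 0.5888 m/s. Hydraulic depth D_h = A/T = 0.1735/0.9237 = 0.1878 m.
Froude number Fr = V/√(g·D_h) = 0.5888/√(9.81×0.1878) = 0.434, which is less than 1, so the flow is subcritical.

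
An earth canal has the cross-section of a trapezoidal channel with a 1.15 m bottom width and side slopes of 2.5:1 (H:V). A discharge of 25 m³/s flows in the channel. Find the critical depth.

y_c = 1.61 m

At critical depth, Q² T / (g A³) = 1, i.e. A³/T = Q²/g = 25²/9.81 = 63.71.
Try y = 1.34 m: A³/T = 27.93 — too small.
Try y = 1.85 m: A³/T = 117.3 — too large.
Try y = 1.61 m: A³/T = 62.87 — ≈ 63.71.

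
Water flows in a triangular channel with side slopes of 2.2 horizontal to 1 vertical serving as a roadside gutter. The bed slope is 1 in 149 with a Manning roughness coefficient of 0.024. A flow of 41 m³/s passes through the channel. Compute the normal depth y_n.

Manning's equation rearranged: A R^(2/3) = nQ / (1·√S) = 0.024 × 41 / (√0.006711) = 12.01.
Trying y = 2.89 m: A R^(2/3) = 22.06 — over.
Trying y = 1.91 m: A R^(2/3) = 7.311 — short.
Trying y = 2.3 m: A R^(2/3) = 12 — ≈ 12.01.

y_n = 2.3 m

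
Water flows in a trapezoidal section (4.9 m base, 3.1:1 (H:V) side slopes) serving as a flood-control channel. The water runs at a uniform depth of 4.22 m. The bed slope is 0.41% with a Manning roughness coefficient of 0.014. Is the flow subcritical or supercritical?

With bottom width b = 4.9 m and side slope z = 3.1: A = (b + zy)y = (4.9 + 3.1×4.22)×4.22 = 75.88 m²; P = b + 2y√(1+z²) = 4.9 + 2×4.22×3.257 = 32.39 m.
Hydraulic radius R = A/P = 75.88/32.39 = 2.343 m.
V = (1/n) R^(2/3) √S = (1/0.014) × 2.343^(2/3) × √0.0041 = 8.068 m/s. Hydraulic depth D_h = A/T = 75.88/31.06 = 2.443 m.
Froude number Fr = V/√(g·D_h) = 8.068/√(9.81×2.443) = 1.65, which is greater than 1, so the flow is supercritical.

supercritical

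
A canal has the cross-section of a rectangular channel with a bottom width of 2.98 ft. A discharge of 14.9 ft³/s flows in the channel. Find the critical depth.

y_c = 0.919 ft

For a rectangular channel, critical depth y_c = (q²/g)^(1/3) where q = Q/b = 14.9/2.98 = 5 ft²/s.
So y_c = (5²/32.2)^(1/3) = 0.919 ft.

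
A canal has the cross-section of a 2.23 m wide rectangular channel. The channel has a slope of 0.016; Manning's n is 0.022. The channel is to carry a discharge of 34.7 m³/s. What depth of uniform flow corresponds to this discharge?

Manning's equation rearranged: A R^(2/3) = nQ / (1·√S) = 0.022 × 34.7 / (√0.016) = 6.035.
At y = 3.55 m: A R^(2/3) = 7.095 — high.
At y = 2.64 m: A R^(2/3) = 5.005 — low.
At y = 3.09 m: A R^(2/3) = 6.034 — close enough.

y_n = 3.09 m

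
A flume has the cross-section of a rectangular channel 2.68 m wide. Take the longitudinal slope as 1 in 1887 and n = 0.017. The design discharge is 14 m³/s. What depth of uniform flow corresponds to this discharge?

Manning's equation rearranged: A R^(2/3) = nQ / (1·√S) = 0.017 × 14 / (√0.0005299) = 10.34.
Trying y = 2.74 m: A R^(2/3) = 6.845 — low.
Trying y = 3.87 m: A R^(2/3) = 10.34 — close enough.

y_n = 3.87 m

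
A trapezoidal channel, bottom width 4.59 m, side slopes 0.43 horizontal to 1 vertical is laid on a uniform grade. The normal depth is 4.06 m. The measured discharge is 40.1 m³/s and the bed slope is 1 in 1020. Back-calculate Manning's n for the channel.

n = 0.031

With bottom width b = 4.59 m and side slope z = 0.43: A = (b + zy)y = (4.59 + 0.43×4.06)×4.06 = 25.72 m²; P = b + 2y√(1+z²) = 4.59 + 2×4.06×1.089 = 13.43 m.
Hydraulic radius R = A/P = 25.72/13.43 = 1.916 m.
Rearranging Manning's equation: n = (1/Q) A R^(2/3) S^(1/2) = (1/40.1) × 25.72 × 1.916^(2/3) × √0.0009804 = 0.031.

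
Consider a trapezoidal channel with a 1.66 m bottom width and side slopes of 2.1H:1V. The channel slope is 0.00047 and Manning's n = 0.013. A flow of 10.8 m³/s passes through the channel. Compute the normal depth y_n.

y_n = 1.51 m

Manning's equation rearranged: A R^(2/3) = nQ / (1·√S) = 0.013 × 10.8 / (√0.00047) = 6.476.
At y = 1.23 m: A R^(2/3) = 4.142 — low.
At y = 1.51 m: A R^(2/3) = 6.494 — ≈ 6.476.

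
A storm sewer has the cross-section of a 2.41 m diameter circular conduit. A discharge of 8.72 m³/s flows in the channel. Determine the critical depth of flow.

At critical depth, Q² T / (g A³) = 1, i.e. A³/T = Q²/g = 8.72²/9.81 = 7.751.
Trying y = 1.47 m: A³/T = 10.53 — too large.
Trying y = 1.14 m: A³/T = 3.983 — too small.
Trying y = 1.36 m: A³/T = 7.816 — matches.

y_c = 1.36 m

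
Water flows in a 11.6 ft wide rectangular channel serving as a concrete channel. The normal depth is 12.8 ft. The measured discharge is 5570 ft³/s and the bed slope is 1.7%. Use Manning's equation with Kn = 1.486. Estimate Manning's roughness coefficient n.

Flow area A = b·y = 11.6 × 12.8 = 148.5 ft². Wetted perimeter P = b + 2y = 11.6 + 2×12.8 = 37.2 ft.
Hydraulic radius R = A/P = 148.5/37.2 = 3.991 ft.
Rearranging Manning's equation: n = (1.486/Q) A R^(2/3) S^(1/2) = (1.486/5570) × 148.5 × 3.991^(2/3) × √0.017 = 0.013.

n = 0.013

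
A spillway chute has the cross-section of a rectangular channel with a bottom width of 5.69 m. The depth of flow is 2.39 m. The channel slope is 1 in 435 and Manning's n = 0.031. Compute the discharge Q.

Flow area A = b·y = 5.69 × 2.39 = 13.6 m². Wetted perimeter P = b + 2y = 5.69 + 2×2.39 = 10.47 m.
Hydraulic radius R = A/P = 13.6/10.47 = 1.299 m.
Manning's equation: Q = (1/n) A R^(2/3) S^(1/2) = (1/0.031) × 13.6 × 1.299^(2/3) × 0.002299^(1/2) = 25 m³/s.

Q = 25 m³/s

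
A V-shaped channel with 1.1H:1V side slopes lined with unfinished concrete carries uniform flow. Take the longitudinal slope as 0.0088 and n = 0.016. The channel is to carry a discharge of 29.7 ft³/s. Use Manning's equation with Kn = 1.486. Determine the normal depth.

Manning's equation rearranged: A R^(2/3) = nQ / (1.486·√S) = 0.016 × 29.7 / (1.486 × √0.0088) = 3.409.
Try y = 2.5 ft: A R^(2/3) = 6.526 — high.
Try y = 1.57 ft: A R^(2/3) = 1.888 — low.
Try y = 1.96 ft: A R^(2/3) = 3.411 — matches.

y_n = 1.96 ft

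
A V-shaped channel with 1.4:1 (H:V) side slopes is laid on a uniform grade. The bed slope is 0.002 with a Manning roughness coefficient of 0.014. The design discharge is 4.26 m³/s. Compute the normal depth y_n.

Manning's equation rearranged: A R^(2/3) = nQ / (1·√S) = 0.014 × 4.26 / (√0.002) = 1.334.
At y = 1.02 m: A R^(2/3) = 0.8104 — low.
At y = 1.54 m: A R^(2/3) = 2.431 — high.
At y = 1.23 m: A R^(2/3) = 1.335 — close enough.

y_n = 1.23 m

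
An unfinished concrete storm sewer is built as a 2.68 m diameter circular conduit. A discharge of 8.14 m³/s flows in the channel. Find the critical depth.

At critical depth, Q² T / (g A³) = 1, i.e. A³/T = Q²/g = 8.14²/9.81 = 6.754.
Trying y = 1.49 m: A³/T = 12.56 — over.
Trying y = 0.895 m: A³/T = 1.778 — short.
Trying y = 1.27 m: A³/T = 6.82 — ≈ 6.754.

y_c = 1.27 m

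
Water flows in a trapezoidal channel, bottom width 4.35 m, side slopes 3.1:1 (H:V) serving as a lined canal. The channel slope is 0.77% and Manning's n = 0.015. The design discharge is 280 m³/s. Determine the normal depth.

y_n = 2.74 m

Manning's equation rearranged: A R^(2/3) = nQ / (1·√S) = 0.015 × 280 / (√0.0077) = 47.86.
Try y = 3.29 m: A R^(2/3) = 72.3 — high.
Try y = 1.91 m: A R^(2/3) = 21.76 — low.
Try y = 2.74 m: A R^(2/3) = 47.85 — matches.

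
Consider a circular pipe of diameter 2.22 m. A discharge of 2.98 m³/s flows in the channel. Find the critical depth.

y_c = 0.794 m

At critical depth, Q² T / (g A³) = 1, i.e. A³/T = Q²/g = 2.98²/9.81 = 0.9052.
Trying y = 0.993 m: A³/T = 2.133 — over.
Trying y = 0.588 m: A³/T = 0.2822 — short.
Trying y = 0.794 m: A³/T = 0.9034 — close enough.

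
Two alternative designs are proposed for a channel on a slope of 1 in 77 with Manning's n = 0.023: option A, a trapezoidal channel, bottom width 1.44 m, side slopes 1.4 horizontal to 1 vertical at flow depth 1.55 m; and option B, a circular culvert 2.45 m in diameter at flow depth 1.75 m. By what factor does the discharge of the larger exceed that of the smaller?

Channel A: With bottom width b = 1.44 m and side slope z = 1.4: A = (b + zy)y = (1.44 + 1.4×1.55)×1.55 = 5.596 m²; P = b + 2y√(1+z²) = 1.44 + 2×1.55×1.72 = 6.773 m. Hydraulic radius R = A/P = 5.596/6.773 = 0.8261 m. Q_A = (1/0.023)·5.596·0.8261^(2/3)·√0.01299 = 24.41 m³/s.
Channel B: For a circular section of diameter D = 2.45 m at depth y = 1.75 m, the central angle is θ = 2 arccos(1 − 2y/D) = 4.027 rad. Then A = (D²/8)(θ − sin θ) = 3.603 m² and P = Dθ/2 = 4.934 m. Hydraulic radius R = A/P = 3.603/4.934 = 0.7303 m. Q_B = (1/0.023)·3.603·0.7303^(2/3)·√0.01299 = 14.48 m³/s.
The larger discharge is 24.41 m³/s and the smaller is 14.48 m³/s; the ratio is 1.69.

1.69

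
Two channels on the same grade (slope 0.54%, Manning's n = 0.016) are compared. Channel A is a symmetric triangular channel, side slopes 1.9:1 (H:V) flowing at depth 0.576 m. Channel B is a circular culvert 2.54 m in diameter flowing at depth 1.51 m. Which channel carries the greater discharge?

Channel A: For a triangular section with side slope z = 1.9: A = zy² = 1.9×0.576² = 0.6304 m²; P = 2y√(1+z²) = 2×0.576×2.147 = 2.473 m. Hydraulic radius R = A/P = 0.6304/2.473 = 0.2549 m. Q_A = (1/0.016)·0.6304·0.2549^(2/3)·√0.0054 = 1.164 m³/s.
Channel B: For a circular section of diameter D = 2.54 m at depth y = 1.51 m, the central angle is θ = 2 arccos(1 − 2y/D) = 3.522 rad. Then A = (D²/8)(θ − sin θ) = 3.139 m² and P = Dθ/2 = 4.473 m. Hydraulic radius R = A/P = 3.139/4.473 = 0.7019 m. Q_B = (1/0.016)·3.139·0.7019^(2/3)·√0.0054 = 11.39 m³/s.
Q_A = 1.164 m³/s vs Q_B = 11.39 m³/s, so channel B carries more.

channel B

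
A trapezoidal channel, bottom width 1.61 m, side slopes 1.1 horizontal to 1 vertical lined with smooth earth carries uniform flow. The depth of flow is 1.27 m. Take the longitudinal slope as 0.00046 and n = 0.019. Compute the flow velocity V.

V = 0.898 m/s

With bottom width b = 1.61 m and side slope z = 1.1: A = (b + zy)y = (1.61 + 1.1×1.27)×1.27 = 3.819 m²; P = b + 2y√(1+z²) = 1.61 + 2×1.27×1.487 = 5.386 m.
Hydraulic radius R = A/P = 3.819/5.386 = 0.709 m.
From Manning's equation, V = (1/n) R^(2/3) S^(1/2) = (1/0.019) × 0.709^(2/3) × 0.00046^(1/2) = 0.898 m/s.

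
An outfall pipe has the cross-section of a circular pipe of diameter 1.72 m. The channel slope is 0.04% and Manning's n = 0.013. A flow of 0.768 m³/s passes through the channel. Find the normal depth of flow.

y_n = 0.732 m

Manning's equation rearranged: A R^(2/3) = nQ / (1·√S) = 0.013 × 0.768 / (√0.0004) = 0.4992.
Try y = 0.847 m: A R^(2/3) = 0.6449 — over.
Try y = 0.618 m: A R^(2/3) = 0.3657 — short.
Try y = 0.732 m: A R^(2/3) = 0.4992 — matches.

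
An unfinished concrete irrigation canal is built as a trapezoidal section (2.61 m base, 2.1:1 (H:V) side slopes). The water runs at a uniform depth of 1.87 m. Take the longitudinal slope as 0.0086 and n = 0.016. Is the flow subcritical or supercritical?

With bottom width b = 2.61 m and side slope z = 2.1: A = (b + zy)y = (2.61 + 2.1×1.87)×1.87 = 12.22 m²; P = b + 2y√(1+z²) = 2.61 + 2×1.87×2.326 = 11.31 m.
Hydraulic radius R = A/P = 12.22/11.31 = 1.081 m.
V = (1/n) R^(2/3) √S = (1/0.016) × 1.081^(2/3) × √0.0086 = 6.105 m/s. Hydraulic depth D_h = A/T = 12.22/10.46 = 1.168 m.
Froude number Fr = V/√(g·D_h) = 6.105/√(9.81×1.168) = 1.8, which is greater than 1, so the flow is supercritical.

supercritical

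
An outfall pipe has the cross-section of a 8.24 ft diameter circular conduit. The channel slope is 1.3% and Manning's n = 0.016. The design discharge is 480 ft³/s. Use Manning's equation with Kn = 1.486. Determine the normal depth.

y_n = 4.24 ft

Manning's equation rearranged: A R^(2/3) = nQ / (1.486·√S) = 0.016 × 480 / (1.486 × √0.013) = 45.33.
At y = 3.63 ft: A R^(2/3) = 34.63 — low.
At y = 5.12 ft: A R^(2/3) = 61.15 — high.
At y = 4.24 ft: A R^(2/3) = 45.31 — matches.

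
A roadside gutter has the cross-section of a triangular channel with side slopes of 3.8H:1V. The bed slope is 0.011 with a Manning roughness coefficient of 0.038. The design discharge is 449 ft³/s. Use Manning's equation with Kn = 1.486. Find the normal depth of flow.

y_n = 4.23 ft

Manning's equation rearranged: A R^(2/3) = nQ / (1.486·√S) = 0.038 × 449 / (1.486 × √0.011) = 109.5.
Try y = 4.97 ft: A R^(2/3) = 168.4 — high.
Try y = 3.16 ft: A R^(2/3) = 50.34 — low.
Try y = 4.23 ft: A R^(2/3) = 109.6 — close enough.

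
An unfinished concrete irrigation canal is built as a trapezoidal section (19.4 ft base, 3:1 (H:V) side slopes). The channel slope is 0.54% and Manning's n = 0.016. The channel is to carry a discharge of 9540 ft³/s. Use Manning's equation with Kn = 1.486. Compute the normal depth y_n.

y_n = 9.32 ft

Manning's equation rearranged: A R^(2/3) = nQ / (1.486·√S) = 0.016 × 9540 / (1.486 × √0.0054) = 1398.
Trying y = 11.5 ft: A R^(2/3) = 2209 — high.
Trying y = 8.01 ft: A R^(2/3) = 1012 — low.
Trying y = 9.32 ft: A R^(2/3) = 1398 — ≈ 1398.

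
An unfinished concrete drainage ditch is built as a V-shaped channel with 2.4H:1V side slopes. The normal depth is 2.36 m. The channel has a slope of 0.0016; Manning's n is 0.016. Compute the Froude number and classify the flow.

subcritical

For a triangular section with side slope z = 2.4: A = zy² = 2.4×2.36² = 13.37 m²; P = 2y√(1+z²) = 2×2.36×2.6 = 12.27 m.
Hydraulic radius R = A/P = 13.37/12.27 = 1.089 m.
V = (1/n) R^(2/3) √S = (1/0.016) × 1.089^(2/3) × √0.0016 = 2.647 m/s. Hydraulic depth D_h = A/T = 13.37/11.33 = 1.18 m.
Froude number Fr = V/√(g·D_h) = 2.647/√(9.81×1.18) = 0.778, which is less than 1, so the flow is subcritical.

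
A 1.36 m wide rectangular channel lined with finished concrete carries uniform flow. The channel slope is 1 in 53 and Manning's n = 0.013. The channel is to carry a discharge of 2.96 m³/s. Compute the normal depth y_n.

Manning's equation rearranged: A R^(2/3) = nQ / (1·√S) = 0.013 × 2.96 / (√0.01887) = 0.2801.
At y = 0.599 m: A R^(2/3) = 0.3799 — high.
At y = 0.48 m: A R^(2/3) = 0.2803 — close enough.

y_n = 0.48 m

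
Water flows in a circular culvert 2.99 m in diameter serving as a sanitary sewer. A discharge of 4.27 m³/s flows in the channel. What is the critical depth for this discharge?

At critical depth, Q² T / (g A³) = 1, i.e. A³/T = Q²/g = 4.27²/9.81 = 1.859.
Trying y = 0.996 m: A³/T = 3.043 — high.
Trying y = 0.636 m: A³/T = 0.5316 — low.
Trying y = 0.877 m: A³/T = 1.859 — ≈ 1.859.

y_c = 0.877 m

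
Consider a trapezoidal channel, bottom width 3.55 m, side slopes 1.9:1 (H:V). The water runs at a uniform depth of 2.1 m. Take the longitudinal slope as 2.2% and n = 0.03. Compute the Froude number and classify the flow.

With bottom width b = 3.55 m and side slope z = 1.9: A = (b + zy)y = (3.55 + 1.9×2.1)×2.1 = 15.83 m²; P = b + 2y√(1+z²) = 3.55 + 2×2.1×2.147 = 12.57 m.
Hydraulic radius R = A/P = 15.83/12.57 = 1.26 m.
V = (1/n) R^(2/3) √S = (1/0.03) × 1.26^(2/3) × √0.022 = 5.767 m/s. Hydraulic depth D_h = A/T = 15.83/11.53 = 1.373 m.
Froude number Fr = V/√(g·D_h) = 5.767/√(9.81×1.373) = 1.57, which is greater than 1, so the flow is supercritical.

supercritical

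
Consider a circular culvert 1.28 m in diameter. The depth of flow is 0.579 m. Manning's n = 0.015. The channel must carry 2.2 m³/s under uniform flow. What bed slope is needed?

S = 0.017

For a circular section of diameter D = 1.28 m at depth y = 0.579 m, the central angle is θ = 2 arccos(1 − 2y/D) = 2.951 rad. Then A = (D²/8)(θ − sin θ) = 0.5654 m² and P = Dθ/2 = 1.888 m.
Hydraulic radius R = A/P = 0.5654/1.888 = 0.2994 m.
From Manning's equation, S = [nQ / (1 A R^(2/3))]² = [0.015 × 2.2 / (1 × 0.5654 × 0.2994^(2/3))]² = 0.017.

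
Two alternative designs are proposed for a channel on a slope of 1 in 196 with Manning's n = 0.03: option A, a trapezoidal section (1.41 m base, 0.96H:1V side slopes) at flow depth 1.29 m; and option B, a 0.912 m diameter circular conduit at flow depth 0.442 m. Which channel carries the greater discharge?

Channel A: With bottom width b = 1.41 m and side slope z = 0.96: A = (b + zy)y = (1.41 + 0.96×1.29)×1.29 = 3.416 m²; P = b + 2y√(1+z²) = 1.41 + 2×1.29×1.386 = 4.986 m. Hydraulic radius R = A/P = 3.416/4.986 = 0.6851 m. Q_A = (1/0.03)·3.416·0.6851^(2/3)·√0.005102 = 6.322 m³/s.
Channel B: For a circular section of diameter D = 0.912 m at depth y = 0.442 m, the central angle is θ = 2 arccos(1 − 2y/D) = 3.08 rad. Then A = (D²/8)(θ − sin θ) = 0.3139 m² and P = Dθ/2 = 1.405 m. Hydraulic radius R = A/P = 0.3139/1.405 = 0.2235 m. Q_B = (1/0.03)·0.3139·0.2235^(2/3)·√0.005102 = 0.2752 m³/s.
Q_A = 6.322 m³/s vs Q_B = 0.2752 m³/s, so channel A carries more.

channel A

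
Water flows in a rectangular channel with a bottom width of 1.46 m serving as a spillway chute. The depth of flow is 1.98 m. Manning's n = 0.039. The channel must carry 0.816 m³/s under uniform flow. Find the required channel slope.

S = 0.00028

Flow area A = b·y = 1.46 × 1.98 = 2.891 m². Wetted perimeter P = b + 2y = 1.46 + 2×1.98 = 5.42 m.
Hydraulic radius R = A/P = 2.891/5.42 = 0.5334 m.
From Manning's equation, S = [nQ / (1 A R^(2/3))]² = [0.039 × 0.816 / (1 × 2.891 × 0.5334^(2/3))]² = 0.00028.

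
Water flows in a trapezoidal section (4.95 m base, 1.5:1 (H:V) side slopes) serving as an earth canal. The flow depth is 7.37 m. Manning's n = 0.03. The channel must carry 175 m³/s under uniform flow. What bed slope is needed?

With bottom width b = 4.95 m and side slope z = 1.5: A = (b + zy)y = (4.95 + 1.5×7.37)×7.37 = 118 m²; P = b + 2y√(1+z²) = 4.95 + 2×7.37×1.803 = 31.52 m.
Hydraulic radius R = A/P = 118/31.52 = 3.742 m.
From Manning's equation, S = [nQ / (1 A R^(2/3))]² = [0.03 × 175 / (1 × 118 × 3.742^(2/3))]² = 0.000341.

S = 0.000341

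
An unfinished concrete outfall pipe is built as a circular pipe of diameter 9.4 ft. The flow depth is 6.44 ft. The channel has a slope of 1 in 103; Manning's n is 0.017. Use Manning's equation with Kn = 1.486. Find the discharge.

Q = 860 ft³/s

For a circular section of diameter D = 9.4 ft at depth y = 6.44 ft, the central angle is θ = 2 arccos(1 − 2y/D) = 3.9 rad. Then A = (D²/8)(θ − sin θ) = 50.67 ft² and P = Dθ/2 = 18.33 ft.
Hydraulic radius R = A/P = 50.67/18.33 = 2.764 ft.
Manning's equation: Q = (1.486/n) A R^(2/3) S^(1/2) = (1.486/0.017) × 50.67 × 2.764^(2/3) × 0.009709^(1/2) = 860 ft³/s.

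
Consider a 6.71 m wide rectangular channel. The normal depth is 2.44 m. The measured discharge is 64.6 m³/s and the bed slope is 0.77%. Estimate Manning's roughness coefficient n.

Flow area A = b·y = 6.71 × 2.44 = 16.37 m². Wetted perimeter P = b + 2y = 6.71 + 2×2.44 = 11.59 m.
Hydraulic radius R = A/P = 16.37/11.59 = 1.413 m.
Rearranging Manning's equation: n = (1/Q) A R^(2/3) S^(1/2) = (1/64.6) × 16.37 × 1.413^(2/3) × √0.0077 = 0.028.

n = 0.028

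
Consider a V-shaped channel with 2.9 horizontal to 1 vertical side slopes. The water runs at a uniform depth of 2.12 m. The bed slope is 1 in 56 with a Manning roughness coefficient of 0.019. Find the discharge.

For a triangular section with side slope z = 2.9: A = zy² = 2.9×2.12² = 13.03 m²; P = 2y√(1+z²) = 2×2.12×3.068 = 13.01 m.
Hydraulic radius R = A/P = 13.03/13.01 = 1.002 m.
Manning's equation: Q = (1/n) A R^(2/3) S^(1/2) = (1/0.019) × 13.03 × 1.002^(2/3) × 0.01786^(1/2) = 91.8 m³/s.

Q = 91.8 m³/s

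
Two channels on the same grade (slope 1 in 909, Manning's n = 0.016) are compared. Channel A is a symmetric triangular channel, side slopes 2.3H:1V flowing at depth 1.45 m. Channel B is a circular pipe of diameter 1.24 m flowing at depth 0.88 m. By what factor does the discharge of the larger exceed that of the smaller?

Channel A: For a triangular section with side slope z = 2.3: A = zy² = 2.3×1.45² = 4.836 m²; P = 2y√(1+z²) = 2×1.45×2.508 = 7.273 m. Hydraulic radius R = A/P = 4.836/7.273 = 0.6649 m. Q_A = (1/0.016)·4.836·0.6649^(2/3)·√0.0011 = 7.636 m³/s.
Channel B: For a circular section of diameter D = 1.24 m at depth y = 0.88 m, the central angle is θ = 2 arccos(1 − 2y/D) = 4.007 rad. Then A = (D²/8)(θ − sin θ) = 0.9165 m² and P = Dθ/2 = 2.484 m. Hydraulic radius R = A/P = 0.9165/2.484 = 0.3689 m. Q_B = (1/0.016)·0.9165·0.3689^(2/3)·√0.0011 = 0.9772 m³/s.
The larger discharge is 7.636 m³/s and the smaller is 0.9772 m³/s; the ratio is 7.81.

7.81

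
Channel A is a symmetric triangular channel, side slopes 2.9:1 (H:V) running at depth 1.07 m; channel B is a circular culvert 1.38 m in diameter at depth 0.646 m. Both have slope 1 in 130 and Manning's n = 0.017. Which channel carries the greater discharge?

channel A

Channel A: For a triangular section with side slope z = 2.9: A = zy² = 2.9×1.07² = 3.32 m²; P = 2y√(1+z²) = 2×1.07×3.068 = 6.565 m. Hydraulic radius R = A/P = 3.32/6.565 = 0.5058 m. Q_A = (1/0.017)·3.32·0.5058^(2/3)·√0.007692 = 10.87 m³/s.
Channel B: For a circular section of diameter D = 1.38 m at depth y = 0.646 m, the central angle is θ = 2 arccos(1 − 2y/D) = 3.014 rad. Then A = (D²/8)(θ − sin θ) = 0.6872 m² and P = Dθ/2 = 2.08 m. Hydraulic radius R = A/P = 0.6872/2.08 = 0.3304 m. Q_B = (1/0.017)·0.6872·0.3304^(2/3)·√0.007692 = 1.694 m³/s.
Q_A = 10.87 m³/s vs Q_B = 1.694 m³/s, so channel A carries more.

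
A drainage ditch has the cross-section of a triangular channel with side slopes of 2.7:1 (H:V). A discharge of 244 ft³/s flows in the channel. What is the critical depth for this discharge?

At critical depth, Q² T / (g A³) = 1, i.e. A³/T = Q²/g = 244²/32.2 = 1849.
At y = 2.98 ft: A³/T = 856.6 — short.
At y = 4.25 ft: A³/T = 5054 — over.
At y = 3.48 ft: A³/T = 1860 — matches.

y_c = 3.48 ft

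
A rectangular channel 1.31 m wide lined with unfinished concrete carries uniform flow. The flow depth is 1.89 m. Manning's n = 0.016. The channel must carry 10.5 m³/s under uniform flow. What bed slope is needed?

Flow area A = b·y = 1.31 × 1.89 = 2.476 m². Wetted perimeter P = b + 2y = 1.31 + 2×1.89 = 5.09 m.
Hydraulic radius R = A/P = 2.476/5.09 = 0.4864 m.
From Manning's equation, S = [nQ / (1 A R^(2/3))]² = [0.016 × 10.5 / (1 × 2.476 × 0.4864^(2/3))]² = 0.012.

S = 0.012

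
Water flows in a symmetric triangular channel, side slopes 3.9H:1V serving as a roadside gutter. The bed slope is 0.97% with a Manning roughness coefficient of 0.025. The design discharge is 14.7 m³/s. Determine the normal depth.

y_n = 1.18 m

Manning's equation rearranged: A R^(2/3) = nQ / (1·√S) = 0.025 × 14.7 / (√0.0097) = 3.731.
At y = 1.01 m: A R^(2/3) = 2.47 — low.
At y = 1.51 m: A R^(2/3) = 7.218 — high.
At y = 1.18 m: A R^(2/3) = 3.74 — close enough.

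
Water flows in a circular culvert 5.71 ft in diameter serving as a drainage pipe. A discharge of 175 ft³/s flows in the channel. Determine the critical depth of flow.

At critical depth, Q² T / (g A³) = 1, i.e. A³/T = Q²/g = 175²/32.2 = 951.1.
At y = 4.47 ft: A³/T = 2113 — over.
At y = 3.26 ft: A³/T = 610.1 — short.
At y = 3.66 ft: A³/T = 951.5 — matches.

y_c = 3.66 ft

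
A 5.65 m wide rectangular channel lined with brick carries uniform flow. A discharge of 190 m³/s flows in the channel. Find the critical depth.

For a rectangular channel, critical depth y_c = (q²/g)^(1/3) where q = Q/b = 190/5.65 = 33.63 m²/s.
So y_c = (33.63²/9.81)^(1/3) = 4.87 m.

y_c = 4.87 m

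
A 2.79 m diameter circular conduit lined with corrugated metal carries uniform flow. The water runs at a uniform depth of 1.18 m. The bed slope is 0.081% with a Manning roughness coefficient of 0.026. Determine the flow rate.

Q = 1.96 m³/s

For a circular section of diameter D = 2.79 m at depth y = 1.18 m, the central angle is θ = 2 arccos(1 − 2y/D) = 2.832 rad. Then A = (D²/8)(θ − sin θ) = 2.459 m² and P = Dθ/2 = 3.951 m.
Hydraulic radius R = A/P = 2.459/3.951 = 0.6225 m.
Manning's equation: Q = (1/n) A R^(2/3) S^(1/2) = (1/0.026) × 2.459 × 0.6225^(2/3) × 0.00081^(1/2) = 1.96 m³/s.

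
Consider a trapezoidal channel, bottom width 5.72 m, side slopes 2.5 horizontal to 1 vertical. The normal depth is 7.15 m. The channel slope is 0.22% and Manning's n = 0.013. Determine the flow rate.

With bottom width b = 5.72 m and side slope z = 2.5: A = (b + zy)y = (5.72 + 2.5×7.15)×7.15 = 168.7 m²; P = b + 2y√(1+z²) = 5.72 + 2×7.15×2.693 = 44.22 m.
Hydraulic radius R = A/P = 168.7/44.22 = 3.815 m.
Manning's equation: Q = (1/n) A R^(2/3) S^(1/2) = (1/0.013) × 168.7 × 3.815^(2/3) × 0.0022^(1/2) = 1490 m³/s.

Q = 1490 m³/s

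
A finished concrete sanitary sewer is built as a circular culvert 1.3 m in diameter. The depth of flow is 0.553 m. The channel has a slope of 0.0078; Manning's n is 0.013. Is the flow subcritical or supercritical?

For a circular section of diameter D = 1.3 m at depth y = 0.553 m, the central angle is θ = 2 arccos(1 − 2y/D) = 2.842 rad. Then A = (D²/8)(θ − sin θ) = 0.538 m² and P = Dθ/2 = 1.847 m.
Hydraulic radius R = A/P = 0.538/1.847 = 0.2913 m.
V = (1/n) R^(2/3) √S = (1/0.013) × 0.2913^(2/3) × √0.0078 = 2.985 m/s. Hydraulic depth D_h = A/T = 0.538/1.285 = 0.4186 m.
Froude number Fr = V/√(g·D_h) = 2.985/√(9.81×0.4186) = 1.47, which is greater than 1, so the flow is supercritical.

supercritical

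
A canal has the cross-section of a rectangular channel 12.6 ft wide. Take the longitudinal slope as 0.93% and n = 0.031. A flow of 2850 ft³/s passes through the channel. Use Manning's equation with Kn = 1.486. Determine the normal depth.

y_n = 17.6 ft

Manning's equation rearranged: A R^(2/3) = nQ / (1.486·√S) = 0.031 × 2850 / (1.486 × √0.0093) = 616.5.
Try y = 21.7 ft: A R^(2/3) = 786.9 — over.
Try y = 12.9 ft: A R^(2/3) = 425.3 — short.
Try y = 17.6 ft: A R^(2/3) = 616.9 — matches.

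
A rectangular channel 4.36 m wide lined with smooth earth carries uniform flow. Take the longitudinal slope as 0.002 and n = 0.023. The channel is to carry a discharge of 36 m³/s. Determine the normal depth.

Manning's equation rearranged: A R^(2/3) = nQ / (1·√S) = 0.023 × 36 / (√0.002) = 18.51.
Trying y = 4.35 m: A R^(2/3) = 24.32 — too large.
Trying y = 2.63 m: A R^(2/3) = 12.89 — too small.
Trying y = 3.49 m: A R^(2/3) = 18.51 — matches.

y_n = 3.49 m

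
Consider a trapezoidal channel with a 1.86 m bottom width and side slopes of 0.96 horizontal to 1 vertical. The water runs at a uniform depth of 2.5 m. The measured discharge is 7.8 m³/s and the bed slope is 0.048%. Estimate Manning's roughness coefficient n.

n = 0.034

With bottom width b = 1.86 m and side slope z = 0.96: A = (b + zy)y = (1.86 + 0.96×2.5)×2.5 = 10.65 m²; P = b + 2y√(1+z²) = 1.86 + 2×2.5×1.386 = 8.791 m.
Hydraulic radius R = A/P = 10.65/8.791 = 1.211 m.
Rearranging Manning's equation: n = (1/Q) A R^(2/3) S^(1/2) = (1/7.8) × 10.65 × 1.211^(2/3) × √0.00048 = 0.034.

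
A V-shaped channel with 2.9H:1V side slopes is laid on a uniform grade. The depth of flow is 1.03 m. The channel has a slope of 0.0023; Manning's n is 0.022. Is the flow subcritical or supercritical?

subcritical

For a triangular section with side slope z = 2.9: A = zy² = 2.9×1.03² = 3.077 m²; P = 2y√(1+z²) = 2×1.03×3.068 = 6.319 m.
Hydraulic radius R = A/P = 3.077/6.319 = 0.4869 m.
V = (1/n) R^(2/3) √S = (1/0.022) × 0.4869^(2/3) × √0.0023 = 1.349 m/s. Hydraulic depth D_h = A/T = 3.077/5.974 = 0.515 m.
Froude number Fr = V/√(g·D_h) = 1.349/√(9.81×0.515) = 0.6, which is less than 1, so the flow is subcritical.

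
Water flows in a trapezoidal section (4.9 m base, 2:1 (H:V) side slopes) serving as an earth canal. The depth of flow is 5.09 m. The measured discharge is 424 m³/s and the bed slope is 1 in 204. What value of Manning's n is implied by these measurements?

n = 0.025

With bottom width b = 4.9 m and side slope z = 2: A = (b + zy)y = (4.9 + 2×5.09)×5.09 = 76.76 m²; P = b + 2y√(1+z²) = 4.9 + 2×5.09×2.236 = 27.66 m.
Hydraulic radius R = A/P = 76.76/27.66 = 2.775 m.
Rearranging Manning's equation: n = (1/Q) A R^(2/3) S^(1/2) = (1/424) × 76.76 × 2.775^(2/3) × √0.004902 = 0.025.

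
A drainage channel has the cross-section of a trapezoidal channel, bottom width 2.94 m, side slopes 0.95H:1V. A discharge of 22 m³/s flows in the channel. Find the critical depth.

y_c = 1.51 m

At critical depth, Q² T / (g A³) = 1, i.e. A³/T = Q²/g = 22²/9.81 = 49.34.
Trying y = 1.78 m: A³/T = 88.6 — too large.
Trying y = 1.05 m: A³/T = 14.32 — too small.
Trying y = 1.51 m: A³/T = 49.62 — ≈ 49.34.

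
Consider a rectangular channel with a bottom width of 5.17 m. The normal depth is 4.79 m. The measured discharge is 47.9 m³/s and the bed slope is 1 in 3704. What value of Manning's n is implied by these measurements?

n = 0.012

Flow area A = b·y = 5.17 × 4.79 = 24.76 m². Wetted perimeter P = b + 2y = 5.17 + 2×4.79 = 14.75 m.
Hydraulic radius R = A/P = 24.76/14.75 = 1.679 m.
Rearranging Manning's equation: n = (1/Q) A R^(2/3) S^(1/2) = (1/47.9) × 24.76 × 1.679^(2/3) × √0.00027 = 0.012.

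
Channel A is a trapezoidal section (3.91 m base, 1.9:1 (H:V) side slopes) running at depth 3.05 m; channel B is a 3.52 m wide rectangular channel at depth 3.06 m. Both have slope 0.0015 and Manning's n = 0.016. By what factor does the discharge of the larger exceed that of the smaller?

3.69

Channel A: With bottom width b = 3.91 m and side slope z = 1.9: A = (b + zy)y = (3.91 + 1.9×3.05)×3.05 = 29.6 m²; P = b + 2y√(1+z²) = 3.91 + 2×3.05×2.147 = 17.01 m. Hydraulic radius R = A/P = 29.6/17.01 = 1.74 m. Q_A = (1/0.016)·29.6·1.74^(2/3)·√0.0015 = 103.7 m³/s.
Channel B: Flow area A = b·y = 3.52 × 3.06 = 10.77 m². Wetted perimeter P = b + 2y = 3.52 + 2×3.06 = 9.64 m. Hydraulic radius R = A/P = 10.77/9.64 = 1.117 m. Q_B = (1/0.016)·10.77·1.117^(2/3)·√0.0015 = 28.07 m³/s.
The larger discharge is 103.7 m³/s and the smaller is 28.07 m³/s; the ratio is 3.69.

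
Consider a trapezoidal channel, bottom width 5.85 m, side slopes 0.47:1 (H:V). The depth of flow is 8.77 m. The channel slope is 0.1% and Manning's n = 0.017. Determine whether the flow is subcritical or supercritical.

subcritical

With bottom width b = 5.85 m and side slope z = 0.47: A = (b + zy)y = (5.85 + 0.47×8.77)×8.77 = 87.45 m²; P = b + 2y√(1+z²) = 5.85 + 2×8.77×1.105 = 25.23 m.
Hydraulic radius R = A/P = 87.45/25.23 = 3.466 m.
V = (1/n) R^(2/3) √S = (1/0.017) × 3.466^(2/3) × √0.001 = 4.26 m/s. Hydraulic depth D_h = A/T = 87.45/14.09 = 6.205 m.
Froude number Fr = V/√(g·D_h) = 4.26/√(9.81×6.205) = 0.546, which is less than 1, so the flow is subcritical.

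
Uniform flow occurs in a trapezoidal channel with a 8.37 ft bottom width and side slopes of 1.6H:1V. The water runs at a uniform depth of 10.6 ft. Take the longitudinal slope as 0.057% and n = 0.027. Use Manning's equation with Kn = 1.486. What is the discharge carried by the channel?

With bottom width b = 8.37 ft and side slope z = 1.6: A = (b + zy)y = (8.37 + 1.6×10.6)×10.6 = 268.5 ft²; P = b + 2y√(1+z²) = 8.37 + 2×10.6×1.887 = 48.37 ft.
Hydraulic radius R = A/P = 268.5/48.37 = 5.551 ft.
Manning's equation: Q = (1.486/n) A R^(2/3) S^(1/2) = (1.486/0.027) × 268.5 × 5.551^(2/3) × 0.00057^(1/2) = 1110 ft³/s.

Q = 1110 ft³/s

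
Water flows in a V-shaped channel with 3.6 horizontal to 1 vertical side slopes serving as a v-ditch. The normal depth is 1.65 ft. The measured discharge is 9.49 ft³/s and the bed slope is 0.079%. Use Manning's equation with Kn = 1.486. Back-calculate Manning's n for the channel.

For a triangular section with side slope z = 3.6: A = zy² = 3.6×1.65² = 9.801 ft²; P = 2y√(1+z²) = 2×1.65×3.736 = 12.33 ft.
Hydraulic radius R = A/P = 9.801/12.33 = 0.7949 ft.
Rearranging Manning's equation: n = (1.486/Q) A R^(2/3) S^(1/2) = (1.486/9.49) × 9.801 × 0.7949^(2/3) × √0.00079 = 0.037.

n = 0.037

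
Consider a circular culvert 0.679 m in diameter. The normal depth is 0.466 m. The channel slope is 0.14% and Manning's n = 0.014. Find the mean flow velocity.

For a circular section of diameter D = 0.679 m at depth y = 0.466 m, the central angle is θ = 2 arccos(1 − 2y/D) = 3.905 rad. Then A = (D²/8)(θ − sin θ) = 0.2649 m² and P = Dθ/2 = 1.326 m.
Hydraulic radius R = A/P = 0.2649/1.326 = 0.1998 m.
From Manning's equation, V = (1/n) R^(2/3) S^(1/2) = (1/0.014) × 0.1998^(2/3) × 0.0014^(1/2) = 0.913 m/s.

V = 0.913 m/s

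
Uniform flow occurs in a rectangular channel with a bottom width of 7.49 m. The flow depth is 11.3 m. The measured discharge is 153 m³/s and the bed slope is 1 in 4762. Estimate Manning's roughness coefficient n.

Flow area A = b·y = 7.49 × 11.3 = 84.64 m². Wetted perimeter P = b + 2y = 7.49 + 2×11.3 = 30.09 m.
Hydraulic radius R = A/P = 84.64/30.09 = 2.813 m.
Rearranging Manning's equation: n = (1/Q) A R^(2/3) S^(1/2) = (1/153) × 84.64 × 2.813^(2/3) × √0.00021 = 0.016.

n = 0.016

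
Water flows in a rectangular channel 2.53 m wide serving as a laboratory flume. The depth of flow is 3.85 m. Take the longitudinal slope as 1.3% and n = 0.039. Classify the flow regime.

Flow area A = b·y = 2.53 × 3.85 = 9.74 m². Wetted perimeter P = b + 2y = 2.53 + 2×3.85 = 10.23 m.
Hydraulic radius R = A/P = 9.74/10.23 = 0.9522 m.
V = (1/n) R^(2/3) √S = (1/0.039) × 0.9522^(2/3) × √0.013 = 2.83 m/s. Hydraulic depth D_h = A/T = 9.74/2.53 = 3.85 m.
Froude number Fr = V/√(g·D_h) = 2.83/√(9.81×3.85) = 0.46, which is less than 1, so the flow is subcritical.

subcritical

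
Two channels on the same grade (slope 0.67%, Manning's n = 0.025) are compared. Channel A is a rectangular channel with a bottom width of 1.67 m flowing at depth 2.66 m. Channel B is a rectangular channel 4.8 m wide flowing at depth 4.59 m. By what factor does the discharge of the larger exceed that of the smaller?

9.09

Channel A: Flow area A = b·y = 1.67 × 2.66 = 4.442 m². Wetted perimeter P = b + 2y = 1.67 + 2×2.66 = 6.99 m. Hydraulic radius R = A/P = 4.442/6.99 = 0.6355 m. Q_A = (1/0.025)·4.442·0.6355^(2/3)·√0.0067 = 10.75 m³/s.
Channel B: Flow area A = b·y = 4.8 × 4.59 = 22.03 m². Wetted perimeter P = b + 2y = 4.8 + 2×4.59 = 13.98 m. Hydraulic radius R = A/P = 22.03/13.98 = 1.576 m. Q_B = (1/0.025)·22.03·1.576^(2/3)·√0.0067 = 97.69 m³/s.
The larger discharge is 97.69 m³/s and the smaller is 10.75 m³/s; the ratio is 9.09.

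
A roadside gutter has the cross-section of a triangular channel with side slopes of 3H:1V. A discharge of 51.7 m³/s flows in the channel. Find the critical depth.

At critical depth, Q² T / (g A³) = 1, i.e. A³/T = Q²/g = 51.7²/9.81 = 272.5.
At y = 2.76 m: A³/T = 720.7 — over.
At y = 2.27 m: A³/T = 271.2 — matches.

y_c = 2.27 m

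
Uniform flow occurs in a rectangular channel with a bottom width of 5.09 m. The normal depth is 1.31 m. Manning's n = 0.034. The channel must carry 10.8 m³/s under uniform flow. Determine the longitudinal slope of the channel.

S = 0.00368

Flow area A = b·y = 5.09 × 1.31 = 6.668 m². Wetted perimeter P = b + 2y = 5.09 + 2×1.31 = 7.71 m.
Hydraulic radius R = A/P = 6.668/7.71 = 0.8648 m.
From Manning's equation, S = [nQ / (1 A R^(2/3))]² = [0.034 × 10.8 / (1 × 6.668 × 0.8648^(2/3))]² = 0.00368.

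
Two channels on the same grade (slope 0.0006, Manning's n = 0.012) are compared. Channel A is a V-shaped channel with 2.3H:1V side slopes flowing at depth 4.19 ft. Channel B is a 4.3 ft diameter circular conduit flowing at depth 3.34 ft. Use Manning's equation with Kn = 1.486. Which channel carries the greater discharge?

channel A

Channel A: For a triangular section with side slope z = 2.3: A = zy² = 2.3×4.19² = 40.38 ft²; P = 2y√(1+z²) = 2×4.19×2.508 = 21.02 ft. Hydraulic radius R = A/P = 40.38/21.02 = 1.921 ft. Q_A = (1.486/0.012)·40.38·1.921^(2/3)·√0.0006 = 189.3 ft³/s.
Channel B: For a circular section of diameter D = 4.3 ft at depth y = 3.34 ft, the central angle is θ = 2 arccos(1 − 2y/D) = 4.315 rad. Then A = (D²/8)(θ − sin θ) = 12.1 ft² and P = Dθ/2 = 9.277 ft. Hydraulic radius R = A/P = 12.1/9.277 = 1.305 ft. Q_B = (1.486/0.012)·12.1·1.305^(2/3)·√0.0006 = 43.83 ft³/s.
Q_A = 189.3 ft³/s vs Q_B = 43.83 ft³/s, so channel A carries more.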